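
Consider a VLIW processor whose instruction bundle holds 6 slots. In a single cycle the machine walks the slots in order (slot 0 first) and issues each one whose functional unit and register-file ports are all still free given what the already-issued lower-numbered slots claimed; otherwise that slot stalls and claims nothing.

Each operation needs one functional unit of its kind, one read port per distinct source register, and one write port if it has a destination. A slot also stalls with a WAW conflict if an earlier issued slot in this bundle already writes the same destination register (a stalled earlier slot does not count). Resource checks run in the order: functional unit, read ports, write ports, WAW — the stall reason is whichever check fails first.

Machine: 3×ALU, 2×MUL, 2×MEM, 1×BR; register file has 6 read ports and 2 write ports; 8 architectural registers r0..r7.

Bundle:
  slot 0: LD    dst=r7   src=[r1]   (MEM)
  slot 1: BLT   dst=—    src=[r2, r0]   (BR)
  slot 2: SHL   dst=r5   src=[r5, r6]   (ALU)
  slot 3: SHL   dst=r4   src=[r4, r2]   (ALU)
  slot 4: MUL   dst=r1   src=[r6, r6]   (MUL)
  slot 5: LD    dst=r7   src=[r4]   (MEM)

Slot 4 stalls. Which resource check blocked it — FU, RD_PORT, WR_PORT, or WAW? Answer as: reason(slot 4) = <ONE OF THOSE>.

(0) want 1×MEM +1rd +1wr — yes → AL3|MU2|ME1|BR1|rd5|wr1
(1) want 1×BR +2rd +0wr — yes → AL3|MU2|ME1|BR0|rd3|wr1
(2) want 1×ALU +2rd +1wr — yes → AL2|MU2|ME1|BR0|rd1|wr0
(3) want 1×ALU +2rd +1wr — RD_PORT → AL2|MU2|ME1|BR0|rd1|wr0
(4) want 1×MUL +1rd +1wr — WR_PORT → AL2|MU2|ME1|BR0|rd1|wr0
(5) want 1×MEM +1rd +1wr — WR_PORT → AL2|MU2|ME1|BR0|rd1|wr0

reason(slot 4) = WR_PORT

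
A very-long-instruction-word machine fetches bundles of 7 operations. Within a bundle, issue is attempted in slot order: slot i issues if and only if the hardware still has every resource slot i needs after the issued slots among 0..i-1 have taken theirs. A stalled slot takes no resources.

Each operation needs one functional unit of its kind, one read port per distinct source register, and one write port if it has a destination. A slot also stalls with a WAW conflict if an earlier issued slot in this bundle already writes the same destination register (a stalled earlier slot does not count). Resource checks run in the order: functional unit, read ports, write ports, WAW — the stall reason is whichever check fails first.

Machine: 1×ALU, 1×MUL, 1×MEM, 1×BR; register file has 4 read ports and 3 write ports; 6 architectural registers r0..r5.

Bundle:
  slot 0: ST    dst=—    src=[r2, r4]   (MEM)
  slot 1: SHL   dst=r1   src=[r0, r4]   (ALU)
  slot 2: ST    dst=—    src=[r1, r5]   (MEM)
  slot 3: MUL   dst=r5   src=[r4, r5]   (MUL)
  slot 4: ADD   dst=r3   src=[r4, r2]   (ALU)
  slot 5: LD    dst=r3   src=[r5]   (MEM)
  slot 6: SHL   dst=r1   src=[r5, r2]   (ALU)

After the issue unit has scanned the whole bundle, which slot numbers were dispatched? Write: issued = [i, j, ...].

  0. MEM ⇒ go  {1A/1Mu/0Ld/1B | 2r 3w}
  1. ALU→r1 ⇒ go  {0A/1Mu/0Ld/1B | 0r 2w}
  2. MEM ⇒ no(FU)  {0A/1Mu/0Ld/1B | 0r 2w}
  3. MUL→r5 ⇒ no(RD_PORT)  {0A/1Mu/0Ld/1B | 0r 2w}
  4. ALU→r3 ⇒ no(FU)  {0A/1Mu/0Ld/1B | 0r 2w}
  5. MEM→r3 ⇒ no(FU)  {0A/1Mu/0Ld/1B | 0r 2w}
  6. ALU→r1 ⇒ no(FU)  {0A/1Mu/0Ld/1B | 0r 2w}

issued = [0, 1]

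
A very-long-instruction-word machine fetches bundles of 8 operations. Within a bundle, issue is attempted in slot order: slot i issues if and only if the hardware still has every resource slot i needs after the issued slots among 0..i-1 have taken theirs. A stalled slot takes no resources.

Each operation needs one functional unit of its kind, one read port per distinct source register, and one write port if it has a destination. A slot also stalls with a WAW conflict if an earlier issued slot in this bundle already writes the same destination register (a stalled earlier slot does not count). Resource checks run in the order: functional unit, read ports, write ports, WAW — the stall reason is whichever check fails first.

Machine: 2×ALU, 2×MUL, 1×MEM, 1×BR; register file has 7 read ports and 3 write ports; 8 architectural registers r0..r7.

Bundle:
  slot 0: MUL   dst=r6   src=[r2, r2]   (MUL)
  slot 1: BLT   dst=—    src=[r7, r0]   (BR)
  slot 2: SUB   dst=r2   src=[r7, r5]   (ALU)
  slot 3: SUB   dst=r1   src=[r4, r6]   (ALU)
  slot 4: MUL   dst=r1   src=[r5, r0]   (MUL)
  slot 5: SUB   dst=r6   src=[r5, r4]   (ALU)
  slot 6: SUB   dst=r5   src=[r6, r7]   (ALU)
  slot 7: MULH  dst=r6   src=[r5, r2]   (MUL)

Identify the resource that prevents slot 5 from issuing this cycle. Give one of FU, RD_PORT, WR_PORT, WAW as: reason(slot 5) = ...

reason(slot 5) = FU

  0. MUL→r6 ⇒ go  {2A/1Mu/1Ld/1B | 6r 2w}
  1. BR ⇒ go  {2A/1Mu/1Ld/0B | 4r 2w}
  2. ALU→r2 ⇒ go  {1A/1Mu/1Ld/0B | 2r 1w}
  3. ALU→r1 ⇒ go  {0A/1Mu/1Ld/0B | 0r 0w}
  4. MUL→r1 ⇒ no(RD_PORT)  {0A/1Mu/1Ld/0B | 0r 0w}
  5. ALU→r6 ⇒ no(FU)  {0A/1Mu/1Ld/0B | 0r 0w}
  6. ALU→r5 ⇒ no(FU)  {0A/1Mu/1Ld/0B | 0r 0w}
  7. MUL→r6 ⇒ no(RD_PORT)  {0A/1Mu/1Ld/0B | 0r 0w}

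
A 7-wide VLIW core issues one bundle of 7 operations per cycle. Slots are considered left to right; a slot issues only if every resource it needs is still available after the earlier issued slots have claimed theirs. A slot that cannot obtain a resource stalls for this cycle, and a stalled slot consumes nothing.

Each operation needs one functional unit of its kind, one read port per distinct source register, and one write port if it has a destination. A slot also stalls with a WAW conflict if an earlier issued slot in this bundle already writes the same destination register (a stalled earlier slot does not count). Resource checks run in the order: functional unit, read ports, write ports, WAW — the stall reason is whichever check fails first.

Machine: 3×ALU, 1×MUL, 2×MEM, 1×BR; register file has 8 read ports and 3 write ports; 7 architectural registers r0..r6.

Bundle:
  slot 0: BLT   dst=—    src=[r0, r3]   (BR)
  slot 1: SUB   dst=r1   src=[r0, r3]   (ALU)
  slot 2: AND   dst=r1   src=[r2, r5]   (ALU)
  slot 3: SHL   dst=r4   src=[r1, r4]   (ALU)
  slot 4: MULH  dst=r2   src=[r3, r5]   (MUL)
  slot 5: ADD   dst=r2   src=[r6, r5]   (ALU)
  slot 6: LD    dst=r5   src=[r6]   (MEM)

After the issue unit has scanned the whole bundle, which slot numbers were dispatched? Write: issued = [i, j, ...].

[0] BR needs rd=2 wr=0: ok; after: ALU=3 MUL=1 MEM=2 BR=0, R=6, W=3
[1] ALU needs rd=2 wr=1: ok; after: ALU=2 MUL=1 MEM=2 BR=0, R=4, W=2
[2] ALU needs rd=2 wr=1: WAW; after: ALU=2 MUL=1 MEM=2 BR=0, R=4, W=2
[3] ALU needs rd=2 wr=1: ok; after: ALU=1 MUL=1 MEM=2 BR=0, R=2, W=1
[4] MUL needs rd=2 wr=1: ok; after: ALU=1 MUL=0 MEM=2 BR=0, R=0, W=0
[5] ALU needs rd=2 wr=1: RD_PORT; after: ALU=1 MUL=0 MEM=2 BR=0, R=0, W=0
[6] MEM needs rd=1 wr=1: RD_PORT; after: ALU=1 MUL=0 MEM=2 BR=0, R=0, W=0

issued = [0, 1, 3, 4]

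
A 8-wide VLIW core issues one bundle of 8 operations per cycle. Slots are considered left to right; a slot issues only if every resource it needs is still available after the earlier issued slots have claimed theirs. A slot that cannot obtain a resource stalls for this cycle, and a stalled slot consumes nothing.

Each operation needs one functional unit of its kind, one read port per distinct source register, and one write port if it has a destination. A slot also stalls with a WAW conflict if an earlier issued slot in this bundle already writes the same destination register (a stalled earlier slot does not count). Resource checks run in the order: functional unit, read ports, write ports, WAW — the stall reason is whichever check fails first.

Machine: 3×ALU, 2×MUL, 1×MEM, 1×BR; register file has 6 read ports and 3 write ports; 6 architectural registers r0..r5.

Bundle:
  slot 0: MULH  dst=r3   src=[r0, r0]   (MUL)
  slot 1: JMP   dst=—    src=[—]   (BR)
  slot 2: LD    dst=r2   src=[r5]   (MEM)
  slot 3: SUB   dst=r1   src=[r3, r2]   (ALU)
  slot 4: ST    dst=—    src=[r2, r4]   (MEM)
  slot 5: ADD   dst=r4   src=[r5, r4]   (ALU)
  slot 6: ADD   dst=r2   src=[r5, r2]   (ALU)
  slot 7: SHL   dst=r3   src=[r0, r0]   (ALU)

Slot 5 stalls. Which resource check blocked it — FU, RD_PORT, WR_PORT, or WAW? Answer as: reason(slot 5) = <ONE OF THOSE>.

(0) want 1×MUL +1rd +1wr — yes → AL3|MU1|ME1|BR1|rd5|wr2
(1) want 1×BR +0rd +0wr — yes → AL3|MU1|ME1|BR0|rd5|wr2
(2) want 1×MEM +1rd +1wr — yes → AL3|MU1|ME0|BR0|rd4|wr1
(3) want 1×ALU +2rd +1wr — yes → AL2|MU1|ME0|BR0|rd2|wr0
(4) want 1×MEM +2rd +0wr — FU → AL2|MU1|ME0|BR0|rd2|wr0
(5) want 1×ALU +2rd +1wr — WR_PORT → AL2|MU1|ME0|BR0|rd2|wr0
(6) want 1×ALU +2rd +1wr — WR_PORT → AL2|MU1|ME0|BR0|rd2|wr0
(7) want 1×ALU +1rd +1wr — WR_PORT → AL2|MU1|ME0|BR0|rd2|wr0

reason(slot 5) = WR_PORT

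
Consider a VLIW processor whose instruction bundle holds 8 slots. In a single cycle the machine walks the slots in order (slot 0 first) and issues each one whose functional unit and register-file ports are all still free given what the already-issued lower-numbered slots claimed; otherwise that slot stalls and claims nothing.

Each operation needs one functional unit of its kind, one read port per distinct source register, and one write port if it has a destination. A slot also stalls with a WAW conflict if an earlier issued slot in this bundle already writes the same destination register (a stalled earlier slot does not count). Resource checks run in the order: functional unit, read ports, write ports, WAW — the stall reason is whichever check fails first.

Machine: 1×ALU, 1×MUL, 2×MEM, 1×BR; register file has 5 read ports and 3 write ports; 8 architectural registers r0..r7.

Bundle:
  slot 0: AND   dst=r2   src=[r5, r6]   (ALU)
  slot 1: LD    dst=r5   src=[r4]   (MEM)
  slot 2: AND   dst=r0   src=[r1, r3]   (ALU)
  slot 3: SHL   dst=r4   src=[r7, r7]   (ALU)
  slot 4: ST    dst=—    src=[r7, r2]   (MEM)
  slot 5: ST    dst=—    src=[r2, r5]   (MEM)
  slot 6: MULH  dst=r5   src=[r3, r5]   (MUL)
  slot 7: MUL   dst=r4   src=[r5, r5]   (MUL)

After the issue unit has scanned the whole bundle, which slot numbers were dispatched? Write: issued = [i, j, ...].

[0] ALU needs rd=2 wr=1: ok; after: ALU=0 MUL=1 MEM=2 BR=1, R=3, W=2
[1] MEM needs rd=1 wr=1: ok; after: ALU=0 MUL=1 MEM=1 BR=1, R=2, W=1
[2] ALU needs rd=2 wr=1: FU; after: ALU=0 MUL=1 MEM=1 BR=1, R=2, W=1
[3] ALU needs rd=1 wr=1: FU; after: ALU=0 MUL=1 MEM=1 BR=1, R=2, W=1
[4] MEM needs rd=2 wr=0: ok; after: ALU=0 MUL=1 MEM=0 BR=1, R=0, W=1
[5] MEM needs rd=2 wr=0: FU; after: ALU=0 MUL=1 MEM=0 BR=1, R=0, W=1
[6] MUL needs rd=2 wr=1: RD_PORT; after: ALU=0 MUL=1 MEM=0 BR=1, R=0, W=1
[7] MUL needs rd=1 wr=1: RD_PORT; after: ALU=0 MUL=1 MEM=0 BR=1, R=0, W=1

issued = [0, 1, 4]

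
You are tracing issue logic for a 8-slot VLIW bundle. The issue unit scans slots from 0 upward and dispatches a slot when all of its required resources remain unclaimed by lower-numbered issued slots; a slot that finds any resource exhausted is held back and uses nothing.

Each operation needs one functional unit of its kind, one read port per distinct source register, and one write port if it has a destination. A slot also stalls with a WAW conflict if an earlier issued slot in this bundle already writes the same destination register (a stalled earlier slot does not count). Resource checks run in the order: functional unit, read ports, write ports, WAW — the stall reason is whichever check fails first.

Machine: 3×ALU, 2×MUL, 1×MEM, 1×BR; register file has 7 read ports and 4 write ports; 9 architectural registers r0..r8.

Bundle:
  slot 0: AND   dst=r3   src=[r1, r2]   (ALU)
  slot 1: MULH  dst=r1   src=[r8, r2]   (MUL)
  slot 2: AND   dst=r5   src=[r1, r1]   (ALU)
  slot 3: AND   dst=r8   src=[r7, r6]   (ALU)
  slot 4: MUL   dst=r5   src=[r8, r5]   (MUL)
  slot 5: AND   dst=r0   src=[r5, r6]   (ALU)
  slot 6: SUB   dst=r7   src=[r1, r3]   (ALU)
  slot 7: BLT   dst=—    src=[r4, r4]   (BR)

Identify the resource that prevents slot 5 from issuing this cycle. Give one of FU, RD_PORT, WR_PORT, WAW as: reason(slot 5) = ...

  0. ALU→r3 ⇒ go  {2A/2Mu/1Ld/1B | 5r 3w}
  1. MUL→r1 ⇒ go  {2A/1Mu/1Ld/1B | 3r 2w}
  2. ALU→r5 ⇒ go  {1A/1Mu/1Ld/1B | 2r 1w}
  3. ALU→r8 ⇒ go  {0A/1Mu/1Ld/1B | 0r 0w}
  4. MUL→r5 ⇒ no(RD_PORT)  {0A/1Mu/1Ld/1B | 0r 0w}
  5. ALU→r0 ⇒ no(FU)  {0A/1Mu/1Ld/1B | 0r 0w}
  6. ALU→r7 ⇒ no(FU)  {0A/1Mu/1Ld/1B | 0r 0w}
  7. BR ⇒ no(RD_PORT)  {0A/1Mu/1Ld/1B | 0r 0w}

reason(slot 5) = FU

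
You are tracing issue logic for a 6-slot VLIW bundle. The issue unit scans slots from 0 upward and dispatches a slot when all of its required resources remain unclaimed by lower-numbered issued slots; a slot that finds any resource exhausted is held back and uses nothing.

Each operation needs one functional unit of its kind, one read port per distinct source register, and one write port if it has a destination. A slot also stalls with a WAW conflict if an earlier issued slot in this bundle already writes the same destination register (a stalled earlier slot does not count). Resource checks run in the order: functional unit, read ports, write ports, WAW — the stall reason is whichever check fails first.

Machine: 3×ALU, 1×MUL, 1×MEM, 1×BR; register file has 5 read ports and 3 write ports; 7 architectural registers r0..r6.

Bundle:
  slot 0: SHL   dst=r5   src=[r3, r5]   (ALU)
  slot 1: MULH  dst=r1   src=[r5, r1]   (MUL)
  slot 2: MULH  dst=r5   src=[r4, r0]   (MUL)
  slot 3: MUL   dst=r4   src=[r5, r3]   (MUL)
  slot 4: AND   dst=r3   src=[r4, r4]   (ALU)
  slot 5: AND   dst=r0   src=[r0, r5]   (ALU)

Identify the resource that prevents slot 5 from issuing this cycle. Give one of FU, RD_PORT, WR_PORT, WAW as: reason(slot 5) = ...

reason(slot 5) = RD_PORT

(0) want 1×ALU +2rd +1wr — yes → AL2|MU1|ME1|BR1|rd3|wr2
(1) want 1×MUL +2rd +1wr — yes → AL2|MU0|ME1|BR1|rd1|wr1
(2) want 1×MUL +2rd +1wr — FU → AL2|MU0|ME1|BR1|rd1|wr1
(3) want 1×MUL +2rd +1wr — FU → AL2|MU0|ME1|BR1|rd1|wr1
(4) want 1×ALU +1rd +1wr — yes → AL1|MU0|ME1|BR1|rd0|wr0
(5) want 1×ALU +2rd +1wr — RD_PORT → AL1|MU0|ME1|BR1|rd0|wr0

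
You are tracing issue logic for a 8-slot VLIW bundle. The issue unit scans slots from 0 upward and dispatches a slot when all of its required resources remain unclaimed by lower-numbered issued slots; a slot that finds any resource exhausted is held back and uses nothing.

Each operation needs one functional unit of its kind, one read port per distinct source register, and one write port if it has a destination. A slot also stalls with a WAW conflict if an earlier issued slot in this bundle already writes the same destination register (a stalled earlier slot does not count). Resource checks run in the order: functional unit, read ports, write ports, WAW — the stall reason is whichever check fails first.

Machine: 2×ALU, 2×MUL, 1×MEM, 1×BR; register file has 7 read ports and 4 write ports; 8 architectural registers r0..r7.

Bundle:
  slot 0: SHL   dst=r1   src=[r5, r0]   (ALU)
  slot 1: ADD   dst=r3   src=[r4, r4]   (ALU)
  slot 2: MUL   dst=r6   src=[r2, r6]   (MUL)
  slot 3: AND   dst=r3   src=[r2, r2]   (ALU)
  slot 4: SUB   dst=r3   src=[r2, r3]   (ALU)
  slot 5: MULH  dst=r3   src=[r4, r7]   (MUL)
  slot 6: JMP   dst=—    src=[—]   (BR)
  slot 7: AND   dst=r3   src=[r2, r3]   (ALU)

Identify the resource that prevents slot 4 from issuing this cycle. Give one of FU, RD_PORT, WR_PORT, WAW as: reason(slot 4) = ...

reason(slot 4) = FU

[0] ALU needs rd=2 wr=1: ok; after: ALU=1 MUL=2 MEM=1 BR=1, R=5, W=3
[1] ALU needs rd=1 wr=1: ok; after: ALU=0 MUL=2 MEM=1 BR=1, R=4, W=2
[2] MUL needs rd=2 wr=1: ok; after: ALU=0 MUL=1 MEM=1 BR=1, R=2, W=1
[3] ALU needs rd=1 wr=1: FU; after: ALU=0 MUL=1 MEM=1 BR=1, R=2, W=1
[4] ALU needs rd=2 wr=1: FU; after: ALU=0 MUL=1 MEM=1 BR=1, R=2, W=1
[5] MUL needs rd=2 wr=1: WAW; after: ALU=0 MUL=1 MEM=1 BR=1, R=2, W=1
[6] BR needs rd=0 wr=0: ok; after: ALU=0 MUL=1 MEM=1 BR=0, R=2, W=1
[7] ALU needs rd=2 wr=1: FU; after: ALU=0 MUL=1 MEM=1 BR=0, R=2, W=1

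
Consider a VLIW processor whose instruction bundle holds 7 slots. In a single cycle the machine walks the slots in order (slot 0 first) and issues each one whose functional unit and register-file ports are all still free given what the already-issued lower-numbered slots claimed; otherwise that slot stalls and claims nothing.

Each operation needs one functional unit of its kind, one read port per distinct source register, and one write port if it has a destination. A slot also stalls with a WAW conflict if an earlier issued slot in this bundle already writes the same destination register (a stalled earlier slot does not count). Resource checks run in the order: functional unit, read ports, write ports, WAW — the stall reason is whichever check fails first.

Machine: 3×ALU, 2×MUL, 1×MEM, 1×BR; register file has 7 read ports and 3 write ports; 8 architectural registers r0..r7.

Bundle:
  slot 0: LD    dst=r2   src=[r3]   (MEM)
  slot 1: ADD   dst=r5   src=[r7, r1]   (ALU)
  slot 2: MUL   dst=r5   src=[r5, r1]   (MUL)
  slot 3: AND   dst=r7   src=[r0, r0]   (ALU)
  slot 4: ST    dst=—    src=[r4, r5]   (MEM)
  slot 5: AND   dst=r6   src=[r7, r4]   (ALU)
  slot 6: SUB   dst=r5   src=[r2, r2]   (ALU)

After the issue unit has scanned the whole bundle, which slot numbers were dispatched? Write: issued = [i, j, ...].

issued = [0, 1, 3]

slot 0 (MEM): ISSUE — free A3,Mu2,Ld0,B1 rp6 wp2
slot 1 (ALU): ISSUE — free A2,Mu2,Ld0,B1 rp4 wp1
slot 2 (MUL): stall WAW — free A2,Mu2,Ld0,B1 rp4 wp1
slot 3 (ALU): ISSUE — free A1,Mu2,Ld0,B1 rp3 wp0
slot 4 (MEM): stall FU — free A1,Mu2,Ld0,B1 rp3 wp0
slot 5 (ALU): stall WR_PORT — free A1,Mu2,Ld0,B1 rp3 wp0
slot 6 (ALU): stall WR_PORT — free A1,Mu2,Ld0,B1 rp3 wp0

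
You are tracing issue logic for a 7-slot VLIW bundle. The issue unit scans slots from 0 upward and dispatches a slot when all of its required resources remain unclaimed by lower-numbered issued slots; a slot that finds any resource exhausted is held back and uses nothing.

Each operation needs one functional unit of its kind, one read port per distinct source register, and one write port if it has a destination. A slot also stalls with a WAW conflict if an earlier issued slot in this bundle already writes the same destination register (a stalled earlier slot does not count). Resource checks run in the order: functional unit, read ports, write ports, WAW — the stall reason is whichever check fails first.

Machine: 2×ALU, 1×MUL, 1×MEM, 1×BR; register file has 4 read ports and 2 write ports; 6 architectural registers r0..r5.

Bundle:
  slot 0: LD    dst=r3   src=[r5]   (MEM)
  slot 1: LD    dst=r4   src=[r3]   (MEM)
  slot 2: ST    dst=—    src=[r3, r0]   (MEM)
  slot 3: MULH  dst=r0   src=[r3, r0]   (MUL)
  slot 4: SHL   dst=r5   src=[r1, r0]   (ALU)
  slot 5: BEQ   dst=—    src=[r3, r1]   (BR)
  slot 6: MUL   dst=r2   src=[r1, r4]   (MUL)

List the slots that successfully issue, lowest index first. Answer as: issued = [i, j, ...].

issued = [0, 3]

[0] MEM needs rd=1 wr=1: ok; after: ALU=2 MUL=1 MEM=0 BR=1, R=3, W=1
[1] MEM needs rd=1 wr=1: FU; after: ALU=2 MUL=1 MEM=0 BR=1, R=3, W=1
[2] MEM needs rd=2 wr=0: FU; after: ALU=2 MUL=1 MEM=0 BR=1, R=3, W=1
[3] MUL needs rd=2 wr=1: ok; after: ALU=2 MUL=0 MEM=0 BR=1, R=1, W=0
[4] ALU needs rd=2 wr=1: RD_PORT; after: ALU=2 MUL=0 MEM=0 BR=1, R=1, W=0
[5] BR needs rd=2 wr=0: RD_PORT; after: ALU=2 MUL=0 MEM=0 BR=1, R=1, W=0
[6] MUL needs rd=2 wr=1: FU; after: ALU=2 MUL=0 MEM=0 BR=1, R=1, W=0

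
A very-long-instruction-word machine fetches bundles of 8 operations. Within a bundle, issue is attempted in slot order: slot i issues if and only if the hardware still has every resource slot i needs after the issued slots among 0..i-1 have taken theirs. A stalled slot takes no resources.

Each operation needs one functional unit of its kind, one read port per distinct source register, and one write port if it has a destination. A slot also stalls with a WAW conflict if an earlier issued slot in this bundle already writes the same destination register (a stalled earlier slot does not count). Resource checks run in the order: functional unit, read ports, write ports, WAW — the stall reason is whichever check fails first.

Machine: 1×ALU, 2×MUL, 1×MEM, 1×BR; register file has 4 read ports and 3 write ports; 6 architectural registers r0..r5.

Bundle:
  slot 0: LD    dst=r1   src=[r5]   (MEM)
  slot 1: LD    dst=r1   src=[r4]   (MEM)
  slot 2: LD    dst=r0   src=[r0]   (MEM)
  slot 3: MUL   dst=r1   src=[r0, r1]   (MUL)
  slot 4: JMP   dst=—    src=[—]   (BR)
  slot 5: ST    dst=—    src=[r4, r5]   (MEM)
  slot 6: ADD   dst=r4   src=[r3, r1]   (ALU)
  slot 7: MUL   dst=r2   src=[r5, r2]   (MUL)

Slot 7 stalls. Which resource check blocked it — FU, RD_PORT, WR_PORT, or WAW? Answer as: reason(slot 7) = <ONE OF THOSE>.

slot 0 (MEM): ISSUE — free A1,Mu2,Ld0,B1 rp3 wp2
slot 1 (MEM): stall FU — free A1,Mu2,Ld0,B1 rp3 wp2
slot 2 (MEM): stall FU — free A1,Mu2,Ld0,B1 rp3 wp2
slot 3 (MUL): stall WAW — free A1,Mu2,Ld0,B1 rp3 wp2
slot 4 (BR): ISSUE — free A1,Mu2,Ld0,B0 rp3 wp2
slot 5 (MEM): stall FU — free A1,Mu2,Ld0,B0 rp3 wp2
slot 6 (ALU): ISSUE — free A0,Mu2,Ld0,B0 rp1 wp1
slot 7 (MUL): stall RD_PORT — free A0,Mu2,Ld0,B0 rp1 wp1

reason(slot 7) = RD_PORT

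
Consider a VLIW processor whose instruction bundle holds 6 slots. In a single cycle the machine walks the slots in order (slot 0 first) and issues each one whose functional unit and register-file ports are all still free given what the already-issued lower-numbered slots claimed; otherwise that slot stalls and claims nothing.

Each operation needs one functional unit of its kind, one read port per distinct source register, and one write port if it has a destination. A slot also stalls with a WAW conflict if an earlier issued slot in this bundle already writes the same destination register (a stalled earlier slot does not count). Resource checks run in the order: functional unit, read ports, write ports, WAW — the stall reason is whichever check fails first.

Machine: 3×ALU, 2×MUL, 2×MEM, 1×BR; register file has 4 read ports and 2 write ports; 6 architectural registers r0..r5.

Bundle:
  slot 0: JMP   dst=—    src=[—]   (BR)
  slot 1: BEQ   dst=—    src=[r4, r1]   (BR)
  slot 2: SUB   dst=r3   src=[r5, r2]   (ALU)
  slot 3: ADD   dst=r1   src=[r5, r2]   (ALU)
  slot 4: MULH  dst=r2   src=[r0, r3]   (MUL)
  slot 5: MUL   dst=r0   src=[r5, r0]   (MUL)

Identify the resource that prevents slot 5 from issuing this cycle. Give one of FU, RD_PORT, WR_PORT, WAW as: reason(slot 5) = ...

#0 BR src=- dispatched  <A:3 Mu:2 Ld:2 B:0 rd:4 wr:2>
#1 BR src=r4,r1 held:FU  <A:3 Mu:2 Ld:2 B:0 rd:4 wr:2>
#2 ALU src=r5,r2 dispatched  <A:2 Mu:2 Ld:2 B:0 rd:2 wr:1>
#3 ALU src=r5,r2 dispatched  <A:1 Mu:2 Ld:2 B:0 rd:0 wr:0>
#4 MUL src=r0,r3 held:RD_PORT  <A:1 Mu:2 Ld:2 B:0 rd:0 wr:0>
#5 MUL src=r5,r0 held:RD_PORT  <A:1 Mu:2 Ld:2 B:0 rd:0 wr:0>

reason(slot 5) = RD_PORT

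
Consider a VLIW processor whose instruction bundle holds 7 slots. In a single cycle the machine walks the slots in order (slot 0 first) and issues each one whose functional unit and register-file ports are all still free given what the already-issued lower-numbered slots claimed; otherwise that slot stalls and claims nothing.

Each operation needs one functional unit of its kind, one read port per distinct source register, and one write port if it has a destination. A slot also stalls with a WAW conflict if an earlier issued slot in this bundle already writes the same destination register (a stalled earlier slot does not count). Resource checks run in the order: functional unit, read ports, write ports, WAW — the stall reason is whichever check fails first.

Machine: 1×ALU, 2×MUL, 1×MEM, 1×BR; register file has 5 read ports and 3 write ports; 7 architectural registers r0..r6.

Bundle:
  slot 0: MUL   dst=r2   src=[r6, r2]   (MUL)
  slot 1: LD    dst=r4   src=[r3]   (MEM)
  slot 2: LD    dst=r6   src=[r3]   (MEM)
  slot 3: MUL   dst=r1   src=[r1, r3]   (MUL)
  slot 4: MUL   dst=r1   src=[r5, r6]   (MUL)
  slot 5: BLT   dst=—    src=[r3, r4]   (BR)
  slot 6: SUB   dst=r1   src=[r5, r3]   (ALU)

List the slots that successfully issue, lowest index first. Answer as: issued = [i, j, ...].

issued = [0, 1, 3]

  0. MUL→r2 ⇒ go  {1A/1Mu/1Ld/1B | 3r 2w}
  1. MEM→r4 ⇒ go  {1A/1Mu/0Ld/1B | 2r 1w}
  2. MEM→r6 ⇒ no(FU)  {1A/1Mu/0Ld/1B | 2r 1w}
  3. MUL→r1 ⇒ go  {1A/0Mu/0Ld/1B | 0r 0w}
  4. MUL→r1 ⇒ no(FU)  {1A/0Mu/0Ld/1B | 0r 0w}
  5. BR ⇒ no(RD_PORT)  {1A/0Mu/0Ld/1B | 0r 0w}
  6. ALU→r1 ⇒ no(RD_PORT)  {1A/0Mu/0Ld/1B | 0r 0w}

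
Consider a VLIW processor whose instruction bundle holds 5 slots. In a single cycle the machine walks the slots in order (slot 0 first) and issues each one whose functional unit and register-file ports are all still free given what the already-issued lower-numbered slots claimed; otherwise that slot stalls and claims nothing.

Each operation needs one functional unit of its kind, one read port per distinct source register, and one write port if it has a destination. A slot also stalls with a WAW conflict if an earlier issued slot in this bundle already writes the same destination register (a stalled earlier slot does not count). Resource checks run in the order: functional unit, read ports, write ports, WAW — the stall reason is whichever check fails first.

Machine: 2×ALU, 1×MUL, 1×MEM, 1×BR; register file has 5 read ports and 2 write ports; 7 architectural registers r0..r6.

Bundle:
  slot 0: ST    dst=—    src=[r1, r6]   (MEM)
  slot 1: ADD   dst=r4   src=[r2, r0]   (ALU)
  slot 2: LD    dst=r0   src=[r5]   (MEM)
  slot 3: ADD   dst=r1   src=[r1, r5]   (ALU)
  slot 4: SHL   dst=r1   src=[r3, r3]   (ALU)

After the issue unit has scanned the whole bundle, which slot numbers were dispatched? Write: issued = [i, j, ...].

issued = [0, 1, 4]

  0. MEM ⇒ go  {2A/1Mu/0Ld/1B | 3r 2w}
  1. ALU→r4 ⇒ go  {1A/1Mu/0Ld/1B | 1r 1w}
  2. MEM→r0 ⇒ no(FU)  {1A/1Mu/0Ld/1B | 1r 1w}
  3. ALU→r1 ⇒ no(RD_PORT)  {1A/1Mu/0Ld/1B | 1r 1w}
  4. ALU→r1 ⇒ go  {0A/1Mu/0Ld/1B | 0r 0w}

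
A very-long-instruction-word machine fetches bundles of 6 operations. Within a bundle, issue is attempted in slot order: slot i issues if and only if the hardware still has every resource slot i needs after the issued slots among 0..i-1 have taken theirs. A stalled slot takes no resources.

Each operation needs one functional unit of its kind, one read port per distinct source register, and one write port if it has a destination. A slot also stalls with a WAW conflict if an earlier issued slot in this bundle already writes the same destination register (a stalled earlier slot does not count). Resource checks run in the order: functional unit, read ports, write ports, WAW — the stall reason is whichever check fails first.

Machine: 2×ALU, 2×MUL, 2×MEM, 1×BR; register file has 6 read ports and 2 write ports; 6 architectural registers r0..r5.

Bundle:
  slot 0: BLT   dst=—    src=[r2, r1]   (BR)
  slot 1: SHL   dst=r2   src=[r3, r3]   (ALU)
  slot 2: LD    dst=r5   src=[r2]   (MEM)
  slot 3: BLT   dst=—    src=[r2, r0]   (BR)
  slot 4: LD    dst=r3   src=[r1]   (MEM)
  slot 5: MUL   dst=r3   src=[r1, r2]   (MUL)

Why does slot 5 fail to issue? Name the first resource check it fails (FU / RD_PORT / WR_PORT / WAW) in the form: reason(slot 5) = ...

(0) want 1×BR +2rd +0wr — yes → AL2|MU2|ME2|BR0|rd4|wr2
(1) want 1×ALU +1rd +1wr — yes → AL1|MU2|ME2|BR0|rd3|wr1
(2) want 1×MEM +1rd +1wr — yes → AL1|MU2|ME1|BR0|rd2|wr0
(3) want 1×BR +2rd +0wr — FU → AL1|MU2|ME1|BR0|rd2|wr0
(4) want 1×MEM +1rd +1wr — WR_PORT → AL1|MU2|ME1|BR0|rd2|wr0
(5) want 1×MUL +2rd +1wr — WR_PORT → AL1|MU2|ME1|BR0|rd2|wr0

reason(slot 5) = WR_PORT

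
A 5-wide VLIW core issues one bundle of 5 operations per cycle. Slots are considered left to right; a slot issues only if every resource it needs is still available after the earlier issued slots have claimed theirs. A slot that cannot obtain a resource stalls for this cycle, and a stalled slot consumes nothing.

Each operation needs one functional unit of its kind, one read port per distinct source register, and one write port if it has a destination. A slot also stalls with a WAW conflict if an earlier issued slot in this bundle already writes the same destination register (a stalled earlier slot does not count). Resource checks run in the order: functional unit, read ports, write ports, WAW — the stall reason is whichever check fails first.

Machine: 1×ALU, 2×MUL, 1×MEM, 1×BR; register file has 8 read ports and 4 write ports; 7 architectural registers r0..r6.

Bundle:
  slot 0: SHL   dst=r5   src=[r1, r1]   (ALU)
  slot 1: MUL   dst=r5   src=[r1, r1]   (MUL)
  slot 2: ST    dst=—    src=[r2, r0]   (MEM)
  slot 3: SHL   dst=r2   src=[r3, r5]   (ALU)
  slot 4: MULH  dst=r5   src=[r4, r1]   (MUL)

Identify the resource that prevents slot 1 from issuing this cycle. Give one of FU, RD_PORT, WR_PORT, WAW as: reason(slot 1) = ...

slot 0 (ALU): ISSUE — free A0,Mu2,Ld1,B1 rp7 wp3
slot 1 (MUL): stall WAW — free A0,Mu2,Ld1,B1 rp7 wp3
slot 2 (MEM): ISSUE — free A0,Mu2,Ld0,B1 rp5 wp3
slot 3 (ALU): stall FU — free A0,Mu2,Ld0,B1 rp5 wp3
slot 4 (MUL): stall WAW — free A0,Mu2,Ld0,B1 rp5 wp3

reason(slot 1) = WAW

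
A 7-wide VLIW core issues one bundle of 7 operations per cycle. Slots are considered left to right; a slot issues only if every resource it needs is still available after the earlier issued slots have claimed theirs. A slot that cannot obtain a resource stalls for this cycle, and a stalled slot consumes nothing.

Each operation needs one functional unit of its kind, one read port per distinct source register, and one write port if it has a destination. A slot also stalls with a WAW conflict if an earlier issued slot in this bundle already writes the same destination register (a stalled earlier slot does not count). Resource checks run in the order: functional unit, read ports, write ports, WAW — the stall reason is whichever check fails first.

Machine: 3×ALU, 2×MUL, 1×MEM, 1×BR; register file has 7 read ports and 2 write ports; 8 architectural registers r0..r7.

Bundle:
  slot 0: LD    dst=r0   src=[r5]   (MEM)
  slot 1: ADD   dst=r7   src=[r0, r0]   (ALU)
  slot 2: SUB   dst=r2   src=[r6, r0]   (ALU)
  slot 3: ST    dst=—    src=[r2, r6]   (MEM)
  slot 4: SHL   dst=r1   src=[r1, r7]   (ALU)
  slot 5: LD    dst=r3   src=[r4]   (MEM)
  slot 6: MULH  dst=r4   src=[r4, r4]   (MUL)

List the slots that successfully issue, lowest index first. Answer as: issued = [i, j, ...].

issued = [0, 1]

[0] MEM needs rd=1 wr=1: ok; after: ALU=3 MUL=2 MEM=0 BR=1, R=6, W=1
[1] ALU needs rd=1 wr=1: ok; after: ALU=2 MUL=2 MEM=0 BR=1, R=5, W=0
[2] ALU needs rd=2 wr=1: WR_PORT; after: ALU=2 MUL=2 MEM=0 BR=1, R=5, W=0
[3] MEM needs rd=2 wr=0: FU; after: ALU=2 MUL=2 MEM=0 BR=1, R=5, W=0
[4] ALU needs rd=2 wr=1: WR_PORT; after: ALU=2 MUL=2 MEM=0 BR=1, R=5, W=0
[5] MEM needs rd=1 wr=1: FU; after: ALU=2 MUL=2 MEM=0 BR=1, R=5, W=0
[6] MUL needs rd=1 wr=1: WR_PORT; after: ALU=2 MUL=2 MEM=0 BR=1, R=5, W=0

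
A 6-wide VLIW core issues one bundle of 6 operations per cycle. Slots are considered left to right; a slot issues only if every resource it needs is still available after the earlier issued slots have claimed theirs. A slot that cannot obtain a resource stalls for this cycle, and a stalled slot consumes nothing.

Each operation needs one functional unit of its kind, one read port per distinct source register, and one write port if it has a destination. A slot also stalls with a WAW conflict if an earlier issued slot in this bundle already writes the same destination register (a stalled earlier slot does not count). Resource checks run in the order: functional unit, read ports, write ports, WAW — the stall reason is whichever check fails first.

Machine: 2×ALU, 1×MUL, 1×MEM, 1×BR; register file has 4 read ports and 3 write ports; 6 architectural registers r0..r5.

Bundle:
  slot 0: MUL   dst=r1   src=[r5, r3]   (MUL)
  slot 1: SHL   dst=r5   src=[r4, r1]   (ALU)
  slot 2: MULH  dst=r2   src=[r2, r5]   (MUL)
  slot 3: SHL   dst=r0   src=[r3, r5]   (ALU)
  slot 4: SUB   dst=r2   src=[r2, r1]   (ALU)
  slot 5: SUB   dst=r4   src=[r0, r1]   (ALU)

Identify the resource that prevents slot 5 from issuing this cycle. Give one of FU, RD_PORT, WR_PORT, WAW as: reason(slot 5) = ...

  0. MUL→r1 ⇒ go  {2A/0Mu/1Ld/1B | 2r 2w}
  1. ALU→r5 ⇒ go  {1A/0Mu/1Ld/1B | 0r 1w}
  2. MUL→r2 ⇒ no(FU)  {1A/0Mu/1Ld/1B | 0r 1w}
  3. ALU→r0 ⇒ no(RD_PORT)  {1A/0Mu/1Ld/1B | 0r 1w}
  4. ALU→r2 ⇒ no(RD_PORT)  {1A/0Mu/1Ld/1B | 0r 1w}
  5. ALU→r4 ⇒ no(RD_PORT)  {1A/0Mu/1Ld/1B | 0r 1w}

reason(slot 5) = RD_PORT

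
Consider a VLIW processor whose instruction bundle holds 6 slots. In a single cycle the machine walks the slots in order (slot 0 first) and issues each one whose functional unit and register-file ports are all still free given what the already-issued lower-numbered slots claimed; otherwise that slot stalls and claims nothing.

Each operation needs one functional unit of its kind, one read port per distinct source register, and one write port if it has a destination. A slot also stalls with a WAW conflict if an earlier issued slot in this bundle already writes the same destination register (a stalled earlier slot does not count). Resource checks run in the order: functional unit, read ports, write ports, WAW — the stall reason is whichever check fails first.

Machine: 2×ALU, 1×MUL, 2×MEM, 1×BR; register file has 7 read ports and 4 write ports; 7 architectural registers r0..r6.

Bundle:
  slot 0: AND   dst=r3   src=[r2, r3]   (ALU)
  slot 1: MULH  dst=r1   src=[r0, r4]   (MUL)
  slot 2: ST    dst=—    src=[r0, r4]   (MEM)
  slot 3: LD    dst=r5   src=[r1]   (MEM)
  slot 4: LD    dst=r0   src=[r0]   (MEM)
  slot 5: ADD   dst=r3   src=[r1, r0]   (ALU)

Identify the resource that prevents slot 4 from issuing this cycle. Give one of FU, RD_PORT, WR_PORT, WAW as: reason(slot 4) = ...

slot 0 (ALU): ISSUE — free A1,Mu1,Ld2,B1 rp5 wp3
slot 1 (MUL): ISSUE — free A1,Mu0,Ld2,B1 rp3 wp2
slot 2 (MEM): ISSUE — free A1,Mu0,Ld1,B1 rp1 wp2
slot 3 (MEM): ISSUE — free A1,Mu0,Ld0,B1 rp0 wp1
slot 4 (MEM): stall FU — free A1,Mu0,Ld0,B1 rp0 wp1
slot 5 (ALU): stall RD_PORT — free A1,Mu0,Ld0,B1 rp0 wp1

reason(slot 4) = FU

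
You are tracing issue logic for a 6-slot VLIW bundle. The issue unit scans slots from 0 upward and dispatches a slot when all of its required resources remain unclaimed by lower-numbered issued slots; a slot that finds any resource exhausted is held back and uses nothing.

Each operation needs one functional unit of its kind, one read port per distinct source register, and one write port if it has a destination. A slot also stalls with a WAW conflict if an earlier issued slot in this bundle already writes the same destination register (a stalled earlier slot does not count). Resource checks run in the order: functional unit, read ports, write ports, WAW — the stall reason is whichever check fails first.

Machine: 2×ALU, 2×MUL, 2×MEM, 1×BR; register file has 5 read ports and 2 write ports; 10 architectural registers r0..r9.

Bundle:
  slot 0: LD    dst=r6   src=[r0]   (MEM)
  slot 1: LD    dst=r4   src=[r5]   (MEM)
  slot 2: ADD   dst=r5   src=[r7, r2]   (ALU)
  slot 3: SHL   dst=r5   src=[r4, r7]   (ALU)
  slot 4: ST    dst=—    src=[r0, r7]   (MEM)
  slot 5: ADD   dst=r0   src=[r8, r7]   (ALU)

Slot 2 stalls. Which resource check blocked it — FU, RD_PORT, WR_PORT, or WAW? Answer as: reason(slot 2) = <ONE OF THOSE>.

(0) want 1×MEM +1rd +1wr — yes → AL2|MU2|ME1|BR1|rd4|wr1
(1) want 1×MEM +1rd +1wr — yes → AL2|MU2|ME0|BR1|rd3|wr0
(2) want 1×ALU +2rd +1wr — WR_PORT → AL2|MU2|ME0|BR1|rd3|wr0
(3) want 1×ALU +2rd +1wr — WR_PORT → AL2|MU2|ME0|BR1|rd3|wr0
(4) want 1×MEM +2rd +0wr — FU → AL2|MU2|ME0|BR1|rd3|wr0
(5) want 1×ALU +2rd +1wr — WR_PORT → AL2|MU2|ME0|BR1|rd3|wr0

reason(slot 2) = WR_PORT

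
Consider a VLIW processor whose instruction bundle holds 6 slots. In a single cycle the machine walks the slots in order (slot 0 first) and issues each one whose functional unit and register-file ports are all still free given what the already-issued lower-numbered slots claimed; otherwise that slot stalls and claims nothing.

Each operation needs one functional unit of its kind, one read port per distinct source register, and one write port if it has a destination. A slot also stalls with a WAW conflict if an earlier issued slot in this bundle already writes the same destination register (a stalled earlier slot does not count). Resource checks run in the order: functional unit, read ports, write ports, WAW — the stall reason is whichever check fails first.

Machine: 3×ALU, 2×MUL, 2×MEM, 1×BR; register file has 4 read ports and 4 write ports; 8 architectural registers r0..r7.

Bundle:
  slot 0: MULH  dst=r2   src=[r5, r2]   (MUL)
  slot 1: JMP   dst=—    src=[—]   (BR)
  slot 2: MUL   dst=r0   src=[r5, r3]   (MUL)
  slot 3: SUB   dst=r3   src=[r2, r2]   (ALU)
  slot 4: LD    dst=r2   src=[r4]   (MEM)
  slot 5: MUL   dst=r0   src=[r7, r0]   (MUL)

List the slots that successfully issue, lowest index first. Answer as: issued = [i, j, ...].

  0. MUL→r2 ⇒ go  {3A/1Mu/2Ld/1B | 2r 3w}
  1. BR ⇒ go  {3A/1Mu/2Ld/0B | 2r 3w}
  2. MUL→r0 ⇒ go  {3A/0Mu/2Ld/0B | 0r 2w}
  3. ALU→r3 ⇒ no(RD_PORT)  {3A/0Mu/2Ld/0B | 0r 2w}
  4. MEM→r2 ⇒ no(RD_PORT)  {3A/0Mu/2Ld/0B | 0r 2w}
  5. MUL→r0 ⇒ no(FU)  {3A/0Mu/2Ld/0B | 0r 2w}

issued = [0, 1, 2]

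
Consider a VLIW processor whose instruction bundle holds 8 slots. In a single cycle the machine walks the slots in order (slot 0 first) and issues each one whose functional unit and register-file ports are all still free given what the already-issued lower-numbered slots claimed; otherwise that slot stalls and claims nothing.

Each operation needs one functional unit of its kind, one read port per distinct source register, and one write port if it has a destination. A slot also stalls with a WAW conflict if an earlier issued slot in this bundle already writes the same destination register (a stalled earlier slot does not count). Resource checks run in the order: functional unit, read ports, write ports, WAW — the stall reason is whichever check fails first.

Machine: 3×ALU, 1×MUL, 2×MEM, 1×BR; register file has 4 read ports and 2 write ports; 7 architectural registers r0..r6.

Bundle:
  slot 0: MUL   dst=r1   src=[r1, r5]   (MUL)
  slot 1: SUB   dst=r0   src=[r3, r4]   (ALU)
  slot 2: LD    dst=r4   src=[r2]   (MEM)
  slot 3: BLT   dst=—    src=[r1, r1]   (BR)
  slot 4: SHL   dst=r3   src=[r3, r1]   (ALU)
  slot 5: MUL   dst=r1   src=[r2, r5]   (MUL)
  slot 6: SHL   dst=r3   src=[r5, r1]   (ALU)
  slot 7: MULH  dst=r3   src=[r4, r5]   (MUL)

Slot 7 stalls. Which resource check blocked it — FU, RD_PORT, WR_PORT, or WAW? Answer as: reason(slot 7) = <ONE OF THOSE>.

  0. MUL→r1 ⇒ go  {3A/0Mu/2Ld/1B | 2r 1w}
  1. ALU→r0 ⇒ go  {2A/0Mu/2Ld/1B | 0r 0w}
  2. MEM→r4 ⇒ no(RD_PORT)  {2A/0Mu/2Ld/1B | 0r 0w}
  3. BR ⇒ no(RD_PORT)  {2A/0Mu/2Ld/1B | 0r 0w}
  4. ALU→r3 ⇒ no(RD_PORT)  {2A/0Mu/2Ld/1B | 0r 0w}
  5. MUL→r1 ⇒ no(FU)  {2A/0Mu/2Ld/1B | 0r 0w}
  6. ALU→r3 ⇒ no(RD_PORT)  {2A/0Mu/2Ld/1B | 0r 0w}
  7. MUL→r3 ⇒ no(FU)  {2A/0Mu/2Ld/1B | 0r 0w}

reason(slot 7) = FU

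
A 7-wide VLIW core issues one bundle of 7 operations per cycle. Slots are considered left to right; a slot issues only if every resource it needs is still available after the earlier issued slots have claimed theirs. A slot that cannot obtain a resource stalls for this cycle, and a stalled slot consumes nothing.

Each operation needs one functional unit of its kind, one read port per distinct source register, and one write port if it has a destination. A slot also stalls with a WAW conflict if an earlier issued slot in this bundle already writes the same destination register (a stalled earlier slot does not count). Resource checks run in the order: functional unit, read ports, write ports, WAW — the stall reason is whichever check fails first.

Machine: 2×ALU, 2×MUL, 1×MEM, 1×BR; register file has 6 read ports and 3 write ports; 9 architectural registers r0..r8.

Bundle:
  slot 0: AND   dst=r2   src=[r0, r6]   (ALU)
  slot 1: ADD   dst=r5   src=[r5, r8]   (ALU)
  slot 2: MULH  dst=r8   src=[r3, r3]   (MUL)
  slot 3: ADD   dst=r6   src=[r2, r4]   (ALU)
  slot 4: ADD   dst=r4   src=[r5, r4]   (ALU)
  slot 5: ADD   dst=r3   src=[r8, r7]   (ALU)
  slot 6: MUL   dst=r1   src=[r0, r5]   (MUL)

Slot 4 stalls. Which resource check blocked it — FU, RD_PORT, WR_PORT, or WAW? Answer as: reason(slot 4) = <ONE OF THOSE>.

reason(slot 4) = FU

[0] ALU needs rd=2 wr=1: ok; after: ALU=1 MUL=2 MEM=1 BR=1, R=4, W=2
[1] ALU needs rd=2 wr=1: ok; after: ALU=0 MUL=2 MEM=1 BR=1, R=2, W=1
[2] MUL needs rd=1 wr=1: ok; after: ALU=0 MUL=1 MEM=1 BR=1, R=1, W=0
[3] ALU needs rd=2 wr=1: FU; after: ALU=0 MUL=1 MEM=1 BR=1, R=1, W=0
[4] ALU needs rd=2 wr=1: FU; after: ALU=0 MUL=1 MEM=1 BR=1, R=1, W=0
[5] ALU needs rd=2 wr=1: FU; after: ALU=0 MUL=1 MEM=1 BR=1, R=1, W=0
[6] MUL needs rd=2 wr=1: RD_PORT; after: ALU=0 MUL=1 MEM=1 BR=1, R=1, W=0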